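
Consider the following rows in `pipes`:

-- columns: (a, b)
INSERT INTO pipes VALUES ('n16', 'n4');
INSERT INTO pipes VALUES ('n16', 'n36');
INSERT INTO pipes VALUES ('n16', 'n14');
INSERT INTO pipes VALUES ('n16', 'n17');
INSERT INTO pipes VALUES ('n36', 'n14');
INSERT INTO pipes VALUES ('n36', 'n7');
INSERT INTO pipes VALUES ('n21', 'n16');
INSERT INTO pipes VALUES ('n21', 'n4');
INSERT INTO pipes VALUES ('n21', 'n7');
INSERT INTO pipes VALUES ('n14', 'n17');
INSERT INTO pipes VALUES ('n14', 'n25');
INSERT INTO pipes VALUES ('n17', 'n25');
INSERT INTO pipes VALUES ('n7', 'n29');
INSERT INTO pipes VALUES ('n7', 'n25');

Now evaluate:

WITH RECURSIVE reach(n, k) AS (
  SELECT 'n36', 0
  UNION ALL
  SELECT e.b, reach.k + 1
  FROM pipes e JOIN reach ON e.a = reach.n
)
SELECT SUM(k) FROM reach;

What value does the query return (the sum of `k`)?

13

Base: (n36, k=0).
Iteration 1: edges from {n36} -> (n14, k=1), (n7, k=1).
Iteration 2: edges from {n14,n7} -> (n17, k=2), (n25, k=2) x2, (n29, k=2). [UNION ALL keeps all 4 new rows, including repeats]
Iteration 3: edges from {n17,n25,n29} -> (n25, k=3).
Iteration 4: no outgoing edges from {n25}; recursion stops.
SUM(k) = 0 + 1 + 1 + 2 + 2 + 2 + 2 + 3 = 13.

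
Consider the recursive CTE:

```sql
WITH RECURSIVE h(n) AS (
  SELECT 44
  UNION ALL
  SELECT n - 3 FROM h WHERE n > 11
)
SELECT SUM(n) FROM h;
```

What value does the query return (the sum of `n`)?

Base: n=44.
Iteration 1: 44 > 11 holds -> n = 44 - 3 = 41.
Iteration 2: 41 > 11 holds -> n = 41 - 3 = 38.
Iteration 3: 38 > 11 holds -> n = 38 - 3 = 35.
Iteration 4: 35 > 11 holds -> n = 35 - 3 = 32.
Iteration 5: 32 > 11 holds -> n = 32 - 3 = 29.
Iteration 6: 29 > 11 holds -> n = 29 - 3 = 26.
Iteration 7: 26 > 11 holds -> n = 26 - 3 = 23.
Iteration 8: 23 > 11 holds -> n = 23 - 3 = 20.
Iteration 9: 20 > 11 holds -> n = 20 - 3 = 17.
Iteration 10: 17 > 11 holds -> n = 17 - 3 = 14.
Iteration 11: 14 > 11 holds -> n = 14 - 3 = 11.
Iteration 12: 11 > 11 fails; recursion stops.
SUM(n) = 44 + 41 + 38 + 35 + 32 + 29 + 26 + 23 + 20 + 17 + 14 + 11 = 330.

330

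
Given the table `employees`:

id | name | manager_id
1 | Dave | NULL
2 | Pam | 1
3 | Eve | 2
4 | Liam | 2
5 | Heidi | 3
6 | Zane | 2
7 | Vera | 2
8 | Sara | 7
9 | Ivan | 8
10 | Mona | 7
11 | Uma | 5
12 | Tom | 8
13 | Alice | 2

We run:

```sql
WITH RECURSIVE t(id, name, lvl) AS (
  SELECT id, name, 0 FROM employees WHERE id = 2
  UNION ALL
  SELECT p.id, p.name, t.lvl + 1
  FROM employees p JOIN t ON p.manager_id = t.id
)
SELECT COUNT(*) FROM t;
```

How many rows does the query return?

Base: id=2 (Pam) at lvl 0.
Iteration 1: rows with manager_id in {2} -> Eve (id 3, lvl 1), Liam (id 4, lvl 1), Zane (id 6, lvl 1), Vera (id 7, lvl 1), Alice (id 13, lvl 1).
Iteration 2: rows with manager_id in {3,4,6,7,13} -> Heidi (id 5, lvl 2), Sara (id 8, lvl 2), Mona (id 10, lvl 2).
Iteration 3: rows with manager_id in {5,8,10} -> Ivan (id 9, lvl 3), Uma (id 11, lvl 3), Tom (id 12, lvl 3).
Iteration 4: no rows with manager_id in {9,11,12}; recursion stops.
Total rows emitted: 12.

12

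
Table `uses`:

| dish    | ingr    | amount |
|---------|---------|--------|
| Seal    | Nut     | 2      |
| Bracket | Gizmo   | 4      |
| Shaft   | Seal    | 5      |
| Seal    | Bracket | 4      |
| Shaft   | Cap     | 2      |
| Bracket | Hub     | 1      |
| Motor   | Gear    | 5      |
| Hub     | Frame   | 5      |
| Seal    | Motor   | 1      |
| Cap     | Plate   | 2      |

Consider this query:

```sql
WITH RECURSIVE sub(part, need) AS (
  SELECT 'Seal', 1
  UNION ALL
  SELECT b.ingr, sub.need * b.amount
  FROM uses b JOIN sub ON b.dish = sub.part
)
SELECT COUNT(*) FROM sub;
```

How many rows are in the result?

8

Base: (Seal, need=1).
Iteration 1: components of {Seal} -> Bracket = 1*4 = 4, Motor = 1*1 = 1, Nut = 1*2 = 2.
Iteration 2: components of {Bracket,Motor,Nut} -> Gear = 1*5 = 5, Gizmo = 4*4 = 16, Hub = 4*1 = 4.
Iteration 3: components of {Gear,Gizmo,Hub} -> Frame = 4*5 = 20.
Iteration 4: no further components; recursion stops.
Total rows emitted: 8.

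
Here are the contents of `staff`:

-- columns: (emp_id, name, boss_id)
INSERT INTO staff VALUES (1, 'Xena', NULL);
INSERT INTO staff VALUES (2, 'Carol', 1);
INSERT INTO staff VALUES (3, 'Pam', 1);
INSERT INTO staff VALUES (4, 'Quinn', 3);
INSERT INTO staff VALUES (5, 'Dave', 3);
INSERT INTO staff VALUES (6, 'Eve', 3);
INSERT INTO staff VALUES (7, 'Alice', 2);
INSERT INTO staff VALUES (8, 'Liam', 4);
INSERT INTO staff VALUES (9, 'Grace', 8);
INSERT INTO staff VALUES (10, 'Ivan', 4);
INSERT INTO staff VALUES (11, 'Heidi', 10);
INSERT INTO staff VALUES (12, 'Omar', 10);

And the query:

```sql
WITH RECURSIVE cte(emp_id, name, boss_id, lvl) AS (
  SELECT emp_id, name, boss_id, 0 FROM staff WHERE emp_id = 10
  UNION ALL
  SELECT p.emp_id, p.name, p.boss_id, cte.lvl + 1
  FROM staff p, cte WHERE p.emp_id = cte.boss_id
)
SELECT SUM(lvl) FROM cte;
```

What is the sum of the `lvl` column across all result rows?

Base: emp_id=10 (Ivan), boss_id=4, lvl 0.
Iteration 1: join on emp_id=4 -> Quinn (id 4, boss_id=3, lvl 1).
Iteration 2: join on emp_id=3 -> Pam (id 3, boss_id=1, lvl 2).
Iteration 3: join on emp_id=1 -> Xena (id 1, boss_id=NULL, lvl 3).
Iteration 4: boss_id is NULL; no match; recursion stops.
SUM(lvl) = 0 + 1 + 2 + 3 = 6.

6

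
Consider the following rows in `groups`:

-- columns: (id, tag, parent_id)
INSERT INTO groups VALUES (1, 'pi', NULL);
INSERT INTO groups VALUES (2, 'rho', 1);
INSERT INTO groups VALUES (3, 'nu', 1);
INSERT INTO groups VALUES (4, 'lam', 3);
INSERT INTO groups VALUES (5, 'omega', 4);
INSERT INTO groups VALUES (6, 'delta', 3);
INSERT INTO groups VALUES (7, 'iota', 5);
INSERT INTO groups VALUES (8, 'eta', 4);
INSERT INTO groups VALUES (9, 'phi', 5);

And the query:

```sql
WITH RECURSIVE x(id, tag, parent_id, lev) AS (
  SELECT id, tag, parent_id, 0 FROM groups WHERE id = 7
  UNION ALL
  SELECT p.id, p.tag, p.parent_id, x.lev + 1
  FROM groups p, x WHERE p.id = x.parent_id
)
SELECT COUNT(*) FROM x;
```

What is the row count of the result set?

5

Base: id=7 (iota), parent_id=5, lev 0.
Iteration 1: join on id=5 -> omega (id 5, parent_id=4, lev 1).
Iteration 2: join on id=4 -> lam (id 4, parent_id=3, lev 2).
Iteration 3: join on id=3 -> nu (id 3, parent_id=1, lev 3).
Iteration 4: join on id=1 -> pi (id 1, parent_id=NULL, lev 4).
Iteration 5: parent_id is NULL; no match; recursion stops.
Total rows emitted: 5.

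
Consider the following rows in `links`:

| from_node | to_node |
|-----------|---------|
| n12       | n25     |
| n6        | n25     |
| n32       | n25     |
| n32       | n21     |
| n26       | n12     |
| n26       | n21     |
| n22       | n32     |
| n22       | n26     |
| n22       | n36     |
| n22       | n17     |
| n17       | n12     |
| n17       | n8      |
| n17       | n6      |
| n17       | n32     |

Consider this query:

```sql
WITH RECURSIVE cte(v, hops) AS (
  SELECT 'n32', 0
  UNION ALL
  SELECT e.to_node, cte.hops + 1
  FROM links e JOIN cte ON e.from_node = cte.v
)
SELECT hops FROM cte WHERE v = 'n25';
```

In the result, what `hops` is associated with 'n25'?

1

Base: (n32, hops=0).
Iteration 1: edges from {n32} -> (n21, hops=1), (n25, hops=1).
Iteration 2: no outgoing edges from {n21,n25}; recursion stops.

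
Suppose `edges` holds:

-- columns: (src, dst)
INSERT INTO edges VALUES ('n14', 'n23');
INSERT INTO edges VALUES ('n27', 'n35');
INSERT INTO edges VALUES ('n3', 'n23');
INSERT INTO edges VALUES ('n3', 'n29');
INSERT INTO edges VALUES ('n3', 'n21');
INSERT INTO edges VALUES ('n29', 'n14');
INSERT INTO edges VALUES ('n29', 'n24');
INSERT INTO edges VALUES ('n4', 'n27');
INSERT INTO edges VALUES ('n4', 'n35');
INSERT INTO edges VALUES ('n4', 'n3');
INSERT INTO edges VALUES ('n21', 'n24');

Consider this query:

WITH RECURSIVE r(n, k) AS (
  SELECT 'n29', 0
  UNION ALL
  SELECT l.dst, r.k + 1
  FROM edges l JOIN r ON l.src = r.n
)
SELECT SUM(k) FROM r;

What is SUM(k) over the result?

4

Base: (n29, k=0).
Iteration 1: edges from {n29} -> (n14, k=1), (n24, k=1).
Iteration 2: edges from {n14,n24} -> (n23, k=2).
Iteration 3: no outgoing edges from {n23}; recursion stops.
SUM(k) = 0 + 1 + 1 + 2 = 4.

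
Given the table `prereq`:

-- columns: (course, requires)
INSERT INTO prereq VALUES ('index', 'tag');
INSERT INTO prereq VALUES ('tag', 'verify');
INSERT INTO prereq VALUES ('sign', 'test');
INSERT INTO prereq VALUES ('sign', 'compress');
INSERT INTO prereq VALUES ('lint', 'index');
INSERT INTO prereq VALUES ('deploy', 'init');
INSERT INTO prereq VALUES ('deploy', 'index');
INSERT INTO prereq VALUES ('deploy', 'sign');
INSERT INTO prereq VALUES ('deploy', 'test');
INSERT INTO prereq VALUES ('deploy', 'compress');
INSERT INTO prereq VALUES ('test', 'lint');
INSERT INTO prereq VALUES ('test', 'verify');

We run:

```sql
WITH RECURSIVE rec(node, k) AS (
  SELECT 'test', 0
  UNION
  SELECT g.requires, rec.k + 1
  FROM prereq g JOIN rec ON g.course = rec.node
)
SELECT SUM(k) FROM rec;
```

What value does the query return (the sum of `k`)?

11

Base: (test, k=0).
Iteration 1: edges from {test} -> (lint, k=1), (verify, k=1).
Iteration 2: edges from {lint,verify} -> (index, k=2).
Iteration 3: edges from {index} -> (tag, k=3).
Iteration 4: edges from {tag} -> (verify, k=4).
Iteration 5: no outgoing edges from {verify}; recursion stops.
SUM(k) = 0 + 1 + 1 + 2 + 3 + 4 = 11.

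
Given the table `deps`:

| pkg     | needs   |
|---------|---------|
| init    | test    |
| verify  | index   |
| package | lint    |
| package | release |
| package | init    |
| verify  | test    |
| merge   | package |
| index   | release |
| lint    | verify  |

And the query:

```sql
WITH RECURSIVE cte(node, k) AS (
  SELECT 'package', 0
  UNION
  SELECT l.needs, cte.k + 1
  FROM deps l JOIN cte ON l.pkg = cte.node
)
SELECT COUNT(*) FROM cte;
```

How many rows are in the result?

Base: (package, k=0).
Iteration 1: edges from {package} -> (init, k=1), (lint, k=1), (release, k=1).
Iteration 2: edges from {init,lint,release} -> (test, k=2), (verify, k=2).
Iteration 3: edges from {test,verify} -> (index, k=3), (test, k=3).
Iteration 4: edges from {index,test} -> (release, k=4).
Iteration 5: no outgoing edges from {release}; recursion stops.
Total rows emitted: 9.

9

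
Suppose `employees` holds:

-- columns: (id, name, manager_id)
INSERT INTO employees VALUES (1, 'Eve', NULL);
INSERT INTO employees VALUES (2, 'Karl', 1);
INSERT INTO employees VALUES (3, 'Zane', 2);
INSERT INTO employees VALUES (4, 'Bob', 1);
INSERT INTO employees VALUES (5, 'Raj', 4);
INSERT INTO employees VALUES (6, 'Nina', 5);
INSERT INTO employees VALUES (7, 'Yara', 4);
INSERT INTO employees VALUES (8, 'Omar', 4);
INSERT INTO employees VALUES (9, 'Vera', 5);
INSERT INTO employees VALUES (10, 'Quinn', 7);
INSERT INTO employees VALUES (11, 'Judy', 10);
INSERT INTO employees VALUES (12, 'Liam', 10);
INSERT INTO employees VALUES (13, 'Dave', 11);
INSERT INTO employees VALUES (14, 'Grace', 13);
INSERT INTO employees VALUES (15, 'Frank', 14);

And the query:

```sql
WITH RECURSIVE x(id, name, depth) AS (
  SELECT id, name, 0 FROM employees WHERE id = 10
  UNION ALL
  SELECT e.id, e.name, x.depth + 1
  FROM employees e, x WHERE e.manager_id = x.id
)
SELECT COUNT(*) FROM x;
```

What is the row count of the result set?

Base: id=10 (Quinn) at depth 0.
Iteration 1: rows with manager_id in {10} -> Judy (id 11, depth 1), Liam (id 12, depth 1).
Iteration 2: rows with manager_id in {11,12} -> Dave (id 13, depth 2).
Iteration 3: rows with manager_id in {13} -> Grace (id 14, depth 3).
Iteration 4: rows with manager_id in {14} -> Frank (id 15, depth 4).
Iteration 5: no rows with manager_id in {15}; recursion stops.
Total rows emitted: 6.

6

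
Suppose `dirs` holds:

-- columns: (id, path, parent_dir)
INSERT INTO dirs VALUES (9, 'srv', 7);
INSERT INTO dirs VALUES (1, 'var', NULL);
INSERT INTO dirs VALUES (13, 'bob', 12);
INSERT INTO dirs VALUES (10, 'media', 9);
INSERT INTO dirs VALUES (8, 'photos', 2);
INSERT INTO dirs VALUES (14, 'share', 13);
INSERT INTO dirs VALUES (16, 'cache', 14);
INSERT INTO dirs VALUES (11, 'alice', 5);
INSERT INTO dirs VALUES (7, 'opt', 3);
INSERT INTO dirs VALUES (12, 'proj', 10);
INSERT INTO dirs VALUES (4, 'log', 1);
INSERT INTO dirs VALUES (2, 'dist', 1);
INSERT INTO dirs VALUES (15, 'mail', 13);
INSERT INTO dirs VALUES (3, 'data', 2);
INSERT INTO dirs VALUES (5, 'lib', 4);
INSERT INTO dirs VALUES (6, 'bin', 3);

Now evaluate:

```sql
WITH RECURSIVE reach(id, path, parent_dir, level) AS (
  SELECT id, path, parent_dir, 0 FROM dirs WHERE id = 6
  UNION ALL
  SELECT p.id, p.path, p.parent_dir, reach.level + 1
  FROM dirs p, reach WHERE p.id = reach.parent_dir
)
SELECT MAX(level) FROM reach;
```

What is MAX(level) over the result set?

3

Base: id=6 (bin), parent_dir=3, level 0.
Iteration 1: join on id=3 -> data (id 3, parent_dir=2, level 1).
Iteration 2: join on id=2 -> dist (id 2, parent_dir=1, level 2).
Iteration 3: join on id=1 -> var (id 1, parent_dir=NULL, level 3).
Iteration 4: parent_dir is NULL; no match; recursion stops.
level values: 0, 1, 2, 3; the maximum is 3.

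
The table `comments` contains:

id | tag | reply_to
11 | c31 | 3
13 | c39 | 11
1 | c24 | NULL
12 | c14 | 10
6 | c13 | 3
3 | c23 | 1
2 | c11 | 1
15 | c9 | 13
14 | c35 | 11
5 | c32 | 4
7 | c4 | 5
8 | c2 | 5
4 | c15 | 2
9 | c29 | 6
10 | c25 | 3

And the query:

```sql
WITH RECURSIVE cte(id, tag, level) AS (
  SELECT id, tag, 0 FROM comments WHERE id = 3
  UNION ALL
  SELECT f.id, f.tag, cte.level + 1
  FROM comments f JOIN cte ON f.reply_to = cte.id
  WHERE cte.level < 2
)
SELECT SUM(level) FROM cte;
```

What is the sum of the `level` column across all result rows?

Base: id=3 (c23) at level 0.
Iteration 1: rows with reply_to in {3} -> c13 (id 6, level 1), c25 (id 10, level 1), c31 (id 11, level 1).
Iteration 2: rows with reply_to in {6,10,11} -> c29 (id 9, level 2), c14 (id 12, level 2), c39 (id 13, level 2), c35 (id 14, level 2).
Iteration 3: level < 2 fails for all current rows; recursion stops.
SUM(level) = 0 + 1 + 1 + 1 + 2 + 2 + 2 + 2 = 11.

11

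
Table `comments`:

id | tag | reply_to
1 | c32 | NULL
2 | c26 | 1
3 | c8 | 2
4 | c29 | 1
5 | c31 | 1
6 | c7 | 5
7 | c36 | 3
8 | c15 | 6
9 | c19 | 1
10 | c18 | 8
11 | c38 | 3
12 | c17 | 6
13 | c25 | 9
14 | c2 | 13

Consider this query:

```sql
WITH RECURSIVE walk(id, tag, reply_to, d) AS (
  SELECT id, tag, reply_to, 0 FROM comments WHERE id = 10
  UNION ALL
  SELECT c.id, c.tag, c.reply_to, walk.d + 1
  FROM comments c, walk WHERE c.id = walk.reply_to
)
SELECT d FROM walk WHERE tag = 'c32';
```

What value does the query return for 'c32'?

Base: id=10 (c18), reply_to=8, d 0.
Iteration 1: join on id=8 -> c15 (id 8, reply_to=6, d 1).
Iteration 2: join on id=6 -> c7 (id 6, reply_to=5, d 2).
Iteration 3: join on id=5 -> c31 (id 5, reply_to=1, d 3).
Iteration 4: join on id=1 -> c32 (id 1, reply_to=NULL, d 4).
Iteration 5: reply_to is NULL; no match; recursion stops.

4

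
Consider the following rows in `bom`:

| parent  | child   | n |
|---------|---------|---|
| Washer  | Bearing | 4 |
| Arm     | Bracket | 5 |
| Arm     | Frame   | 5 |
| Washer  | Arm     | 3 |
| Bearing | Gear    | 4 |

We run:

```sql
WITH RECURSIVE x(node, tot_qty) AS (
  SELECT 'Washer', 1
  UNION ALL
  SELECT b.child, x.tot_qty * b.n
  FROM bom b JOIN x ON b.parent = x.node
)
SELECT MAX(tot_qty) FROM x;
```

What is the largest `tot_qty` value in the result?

16

Base: (Washer, tot_qty=1).
Iteration 1: components of {Washer} -> Arm = 1*3 = 3, Bearing = 1*4 = 4.
Iteration 2: components of {Arm,Bearing} -> Bracket = 3*5 = 15, Frame = 3*5 = 15, Gear = 4*4 = 16.
Iteration 3: no further components; recursion stops.
tot_qty values: 1, 4, 3, 16, 15, 15; the maximum is 16.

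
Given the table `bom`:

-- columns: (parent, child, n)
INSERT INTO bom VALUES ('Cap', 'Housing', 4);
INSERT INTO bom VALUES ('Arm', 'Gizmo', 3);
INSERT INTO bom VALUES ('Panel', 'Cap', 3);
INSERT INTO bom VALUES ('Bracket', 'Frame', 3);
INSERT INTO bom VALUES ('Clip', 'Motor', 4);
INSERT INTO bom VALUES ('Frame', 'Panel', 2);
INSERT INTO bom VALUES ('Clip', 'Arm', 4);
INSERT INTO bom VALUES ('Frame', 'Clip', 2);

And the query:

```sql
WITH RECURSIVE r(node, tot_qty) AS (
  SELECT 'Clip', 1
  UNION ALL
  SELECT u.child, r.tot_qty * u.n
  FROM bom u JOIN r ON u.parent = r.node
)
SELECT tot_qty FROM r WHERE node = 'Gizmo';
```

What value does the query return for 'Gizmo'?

Base: (Clip, tot_qty=1).
Iteration 1: components of {Clip} -> Arm = 1*4 = 4, Motor = 1*4 = 4.
Iteration 2: components of {Arm,Motor} -> Gizmo = 4*3 = 12.
Iteration 3: no further components; recursion stops.

12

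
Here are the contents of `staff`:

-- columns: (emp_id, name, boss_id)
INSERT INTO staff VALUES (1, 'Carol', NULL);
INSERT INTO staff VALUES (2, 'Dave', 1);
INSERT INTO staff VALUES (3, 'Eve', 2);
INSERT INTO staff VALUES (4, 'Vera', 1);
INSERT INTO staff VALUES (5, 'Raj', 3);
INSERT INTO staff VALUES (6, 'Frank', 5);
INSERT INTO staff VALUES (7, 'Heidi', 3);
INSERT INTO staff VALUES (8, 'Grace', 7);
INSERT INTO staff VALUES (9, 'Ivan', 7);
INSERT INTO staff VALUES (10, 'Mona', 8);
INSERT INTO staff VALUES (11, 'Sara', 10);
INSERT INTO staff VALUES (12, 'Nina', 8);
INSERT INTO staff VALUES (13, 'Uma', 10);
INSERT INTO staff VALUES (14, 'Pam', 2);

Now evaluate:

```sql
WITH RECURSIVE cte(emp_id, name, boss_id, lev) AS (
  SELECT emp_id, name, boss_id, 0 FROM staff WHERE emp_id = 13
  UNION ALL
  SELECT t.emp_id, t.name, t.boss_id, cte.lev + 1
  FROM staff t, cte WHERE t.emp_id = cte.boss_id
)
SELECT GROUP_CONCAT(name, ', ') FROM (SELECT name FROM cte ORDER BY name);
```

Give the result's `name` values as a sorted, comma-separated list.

Base: emp_id=13 (Uma), boss_id=10, lev 0.
Iteration 1: join on emp_id=10 -> Mona (id 10, boss_id=8, lev 1).
Iteration 2: join on emp_id=8 -> Grace (id 8, boss_id=7, lev 2).
Iteration 3: join on emp_id=7 -> Heidi (id 7, boss_id=3, lev 3).
Iteration 4: join on emp_id=3 -> Eve (id 3, boss_id=2, lev 4).
Iteration 5: join on emp_id=2 -> Dave (id 2, boss_id=1, lev 5).
Iteration 6: join on emp_id=1 -> Carol (id 1, boss_id=NULL, lev 6).
Iteration 7: boss_id is NULL; no match; recursion stops.

Carol, Dave, Eve, Grace, Heidi, Mona, Uma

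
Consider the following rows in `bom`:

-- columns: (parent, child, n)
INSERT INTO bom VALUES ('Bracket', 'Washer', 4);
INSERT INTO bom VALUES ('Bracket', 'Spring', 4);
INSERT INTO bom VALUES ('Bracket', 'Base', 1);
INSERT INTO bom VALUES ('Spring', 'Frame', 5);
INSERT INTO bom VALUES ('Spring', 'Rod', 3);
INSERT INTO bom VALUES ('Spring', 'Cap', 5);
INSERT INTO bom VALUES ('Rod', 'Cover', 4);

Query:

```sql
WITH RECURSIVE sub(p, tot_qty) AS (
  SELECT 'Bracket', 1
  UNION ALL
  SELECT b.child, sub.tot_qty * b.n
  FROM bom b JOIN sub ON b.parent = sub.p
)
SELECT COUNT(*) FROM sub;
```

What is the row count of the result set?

8

Base: (Bracket, tot_qty=1).
Iteration 1: components of {Bracket} -> Base = 1*1 = 1, Spring = 1*4 = 4, Washer = 1*4 = 4.
Iteration 2: components of {Base,Spring,Washer} -> Cap = 4*5 = 20, Frame = 4*5 = 20, Rod = 4*3 = 12.
Iteration 3: components of {Cap,Frame,Rod} -> Cover = 12*4 = 48.
Iteration 4: no further components; recursion stops.
Total rows emitted: 8.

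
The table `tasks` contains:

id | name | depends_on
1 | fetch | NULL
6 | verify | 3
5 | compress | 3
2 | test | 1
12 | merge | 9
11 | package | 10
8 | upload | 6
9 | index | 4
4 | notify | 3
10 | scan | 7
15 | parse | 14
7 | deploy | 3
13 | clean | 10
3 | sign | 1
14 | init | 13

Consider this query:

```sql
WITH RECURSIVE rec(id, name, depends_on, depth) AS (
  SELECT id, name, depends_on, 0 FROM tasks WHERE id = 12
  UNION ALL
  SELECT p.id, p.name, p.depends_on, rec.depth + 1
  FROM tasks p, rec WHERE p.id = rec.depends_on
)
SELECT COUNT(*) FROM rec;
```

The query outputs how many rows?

5

Base: id=12 (merge), depends_on=9, depth 0.
Iteration 1: join on id=9 -> index (id 9, depends_on=4, depth 1).
Iteration 2: join on id=4 -> notify (id 4, depends_on=3, depth 2).
Iteration 3: join on id=3 -> sign (id 3, depends_on=1, depth 3).
Iteration 4: join on id=1 -> fetch (id 1, depends_on=NULL, depth 4).
Iteration 5: depends_on is NULL; no match; recursion stops.
Total rows emitted: 5.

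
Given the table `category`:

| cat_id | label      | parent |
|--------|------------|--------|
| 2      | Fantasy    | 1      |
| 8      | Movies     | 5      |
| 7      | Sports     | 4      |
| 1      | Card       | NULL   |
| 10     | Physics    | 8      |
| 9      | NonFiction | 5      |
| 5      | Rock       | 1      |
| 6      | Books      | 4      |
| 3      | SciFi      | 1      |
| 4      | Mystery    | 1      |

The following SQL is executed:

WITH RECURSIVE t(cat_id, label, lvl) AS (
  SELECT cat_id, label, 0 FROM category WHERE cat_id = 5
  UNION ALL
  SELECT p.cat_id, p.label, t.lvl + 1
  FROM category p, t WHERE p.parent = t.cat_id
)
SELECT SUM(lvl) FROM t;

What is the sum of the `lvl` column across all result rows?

Base: cat_id=5 (Rock) at lvl 0.
Iteration 1: rows with parent in {5} -> Movies (id 8, lvl 1), NonFiction (id 9, lvl 1).
Iteration 2: rows with parent in {8,9} -> Physics (id 10, lvl 2).
Iteration 3: no rows with parent in {10}; recursion stops.
SUM(lvl) = 0 + 1 + 1 + 2 = 4.

4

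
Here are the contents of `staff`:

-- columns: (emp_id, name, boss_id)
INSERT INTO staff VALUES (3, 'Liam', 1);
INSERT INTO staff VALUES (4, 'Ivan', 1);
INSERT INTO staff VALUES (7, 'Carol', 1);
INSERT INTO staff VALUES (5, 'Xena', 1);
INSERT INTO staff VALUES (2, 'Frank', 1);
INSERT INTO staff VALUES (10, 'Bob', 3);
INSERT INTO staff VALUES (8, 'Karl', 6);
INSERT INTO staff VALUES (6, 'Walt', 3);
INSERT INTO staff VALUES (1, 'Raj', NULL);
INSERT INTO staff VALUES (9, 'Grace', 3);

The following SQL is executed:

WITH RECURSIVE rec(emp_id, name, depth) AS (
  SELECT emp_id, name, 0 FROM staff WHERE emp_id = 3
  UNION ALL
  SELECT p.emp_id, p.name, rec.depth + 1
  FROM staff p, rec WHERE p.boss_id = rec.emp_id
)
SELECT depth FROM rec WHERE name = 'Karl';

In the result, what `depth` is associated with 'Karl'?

Base: emp_id=3 (Liam) at depth 0.
Iteration 1: rows with boss_id in {3} -> Walt (id 6, depth 1), Grace (id 9, depth 1), Bob (id 10, depth 1).
Iteration 2: rows with boss_id in {6,9,10} -> Karl (id 8, depth 2).
Iteration 3: no rows with boss_id in {8}; recursion stops.

2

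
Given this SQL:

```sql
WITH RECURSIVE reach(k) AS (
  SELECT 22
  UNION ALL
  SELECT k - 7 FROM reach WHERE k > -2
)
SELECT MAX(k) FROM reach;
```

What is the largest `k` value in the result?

Base: k=22.
Iteration 1: 22 > -2 holds -> k = 22 - 7 = 15.
Iteration 2: 15 > -2 holds -> k = 15 - 7 = 8.
Iteration 3: 8 > -2 holds -> k = 8 - 7 = 1.
Iteration 4: 1 > -2 holds -> k = 1 - 7 = -6.
Iteration 5: -6 > -2 fails; recursion stops.
k values: 22, 15, 8, 1, -6; the maximum is 22.

22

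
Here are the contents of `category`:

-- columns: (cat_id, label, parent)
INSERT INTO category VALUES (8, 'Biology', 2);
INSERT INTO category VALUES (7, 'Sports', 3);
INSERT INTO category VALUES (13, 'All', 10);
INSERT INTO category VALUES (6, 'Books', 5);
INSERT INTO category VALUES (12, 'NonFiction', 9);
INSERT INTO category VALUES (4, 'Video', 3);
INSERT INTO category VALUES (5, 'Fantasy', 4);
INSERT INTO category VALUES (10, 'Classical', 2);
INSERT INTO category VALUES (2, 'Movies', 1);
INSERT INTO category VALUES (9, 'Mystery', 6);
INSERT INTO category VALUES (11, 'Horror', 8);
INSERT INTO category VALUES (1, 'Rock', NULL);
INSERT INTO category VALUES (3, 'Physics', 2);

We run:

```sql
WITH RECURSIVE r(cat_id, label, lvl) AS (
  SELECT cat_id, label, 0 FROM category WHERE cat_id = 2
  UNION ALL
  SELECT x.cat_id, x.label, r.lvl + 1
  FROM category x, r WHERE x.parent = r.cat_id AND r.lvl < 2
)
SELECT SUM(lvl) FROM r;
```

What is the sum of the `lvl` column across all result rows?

Base: cat_id=2 (Movies) at lvl 0.
Iteration 1: rows with parent in {2} -> Physics (id 3, lvl 1), Biology (id 8, lvl 1), Classical (id 10, lvl 1).
Iteration 2: rows with parent in {3,8,10} -> Video (id 4, lvl 2), Sports (id 7, lvl 2), Horror (id 11, lvl 2), All (id 13, lvl 2).
Iteration 3: lvl < 2 fails for all current rows; recursion stops.
SUM(lvl) = 0 + 1 + 1 + 1 + 2 + 2 + 2 + 2 = 11.

11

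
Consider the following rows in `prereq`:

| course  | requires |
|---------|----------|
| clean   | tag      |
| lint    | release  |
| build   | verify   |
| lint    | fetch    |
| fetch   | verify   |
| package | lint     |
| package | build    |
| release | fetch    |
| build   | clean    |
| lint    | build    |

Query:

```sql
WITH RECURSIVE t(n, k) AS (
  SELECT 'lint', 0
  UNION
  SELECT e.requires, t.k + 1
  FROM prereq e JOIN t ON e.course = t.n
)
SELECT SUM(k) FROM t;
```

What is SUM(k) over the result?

15

Base: (lint, k=0).
Iteration 1: edges from {lint} -> (build, k=1), (fetch, k=1), (release, k=1).
Iteration 2: edges from {build,fetch,release} -> (clean, k=2), (fetch, k=2), (verify, k=2). [UNION drops 1 duplicate row(s)]
Iteration 3: edges from {clean,fetch,verify} -> (tag, k=3), (verify, k=3).
Iteration 4: no outgoing edges from {tag,verify}; recursion stops.
SUM(k) = 0 + 1 + 1 + 1 + 2 + 2 + 2 + 3 + 3 = 15.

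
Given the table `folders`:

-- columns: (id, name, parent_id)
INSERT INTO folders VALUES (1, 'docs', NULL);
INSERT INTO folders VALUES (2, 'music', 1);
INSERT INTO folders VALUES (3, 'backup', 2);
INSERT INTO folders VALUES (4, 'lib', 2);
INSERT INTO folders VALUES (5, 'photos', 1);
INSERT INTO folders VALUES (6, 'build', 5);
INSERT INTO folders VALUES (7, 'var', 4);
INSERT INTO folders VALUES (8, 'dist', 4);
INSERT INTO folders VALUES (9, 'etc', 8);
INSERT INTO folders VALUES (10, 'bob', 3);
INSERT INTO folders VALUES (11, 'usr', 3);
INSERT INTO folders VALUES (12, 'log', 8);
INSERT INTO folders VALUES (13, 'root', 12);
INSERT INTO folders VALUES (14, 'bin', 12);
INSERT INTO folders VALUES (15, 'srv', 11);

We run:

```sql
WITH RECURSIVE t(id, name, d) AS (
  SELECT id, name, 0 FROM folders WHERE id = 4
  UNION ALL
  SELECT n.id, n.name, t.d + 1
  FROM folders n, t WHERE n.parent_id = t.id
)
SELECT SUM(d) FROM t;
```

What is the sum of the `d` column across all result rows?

12

Base: id=4 (lib) at d 0.
Iteration 1: rows with parent_id in {4} -> var (id 7, d 1), dist (id 8, d 1).
Iteration 2: rows with parent_id in {7,8} -> etc (id 9, d 2), log (id 12, d 2).
Iteration 3: rows with parent_id in {9,12} -> root (id 13, d 3), bin (id 14, d 3).
Iteration 4: no rows with parent_id in {13,14}; recursion stops.
SUM(d) = 0 + 1 + 1 + 2 + 2 + 3 + 3 = 12.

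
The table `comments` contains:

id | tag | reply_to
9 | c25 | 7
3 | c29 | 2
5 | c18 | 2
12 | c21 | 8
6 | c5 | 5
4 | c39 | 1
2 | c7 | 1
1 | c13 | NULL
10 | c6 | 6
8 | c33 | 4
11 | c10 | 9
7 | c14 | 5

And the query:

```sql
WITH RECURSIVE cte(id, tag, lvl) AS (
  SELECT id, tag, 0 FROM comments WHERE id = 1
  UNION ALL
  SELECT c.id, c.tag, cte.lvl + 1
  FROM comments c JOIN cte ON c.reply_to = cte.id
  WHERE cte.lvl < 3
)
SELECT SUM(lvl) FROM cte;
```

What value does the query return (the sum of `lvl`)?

Base: id=1 (c13) at lvl 0.
Iteration 1: rows with reply_to in {1} -> c7 (id 2, lvl 1), c39 (id 4, lvl 1).
Iteration 2: rows with reply_to in {2,4} -> c29 (id 3, lvl 2), c18 (id 5, lvl 2), c33 (id 8, lvl 2).
Iteration 3: rows with reply_to in {3,5,8} -> c5 (id 6, lvl 3), c14 (id 7, lvl 3), c21 (id 12, lvl 3).
Iteration 4: lvl < 3 fails for all current rows; recursion stops.
SUM(lvl) = 0 + 1 + 1 + 2 + 2 + 2 + 3 + 3 + 3 = 17.

17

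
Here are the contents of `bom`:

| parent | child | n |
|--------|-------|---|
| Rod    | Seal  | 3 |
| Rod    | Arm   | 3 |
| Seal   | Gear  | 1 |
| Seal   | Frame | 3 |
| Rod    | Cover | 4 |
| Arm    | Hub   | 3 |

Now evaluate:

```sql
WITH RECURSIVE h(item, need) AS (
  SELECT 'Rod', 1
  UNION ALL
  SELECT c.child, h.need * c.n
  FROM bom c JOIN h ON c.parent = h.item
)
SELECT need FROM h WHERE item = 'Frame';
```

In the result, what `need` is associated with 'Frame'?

Base: (Rod, need=1).
Iteration 1: components of {Rod} -> Arm = 1*3 = 3, Cover = 1*4 = 4, Seal = 1*3 = 3.
Iteration 2: components of {Arm,Cover,Seal} -> Frame = 3*3 = 9, Gear = 3*1 = 3, Hub = 3*3 = 9.
Iteration 3: no further components; recursion stops.

9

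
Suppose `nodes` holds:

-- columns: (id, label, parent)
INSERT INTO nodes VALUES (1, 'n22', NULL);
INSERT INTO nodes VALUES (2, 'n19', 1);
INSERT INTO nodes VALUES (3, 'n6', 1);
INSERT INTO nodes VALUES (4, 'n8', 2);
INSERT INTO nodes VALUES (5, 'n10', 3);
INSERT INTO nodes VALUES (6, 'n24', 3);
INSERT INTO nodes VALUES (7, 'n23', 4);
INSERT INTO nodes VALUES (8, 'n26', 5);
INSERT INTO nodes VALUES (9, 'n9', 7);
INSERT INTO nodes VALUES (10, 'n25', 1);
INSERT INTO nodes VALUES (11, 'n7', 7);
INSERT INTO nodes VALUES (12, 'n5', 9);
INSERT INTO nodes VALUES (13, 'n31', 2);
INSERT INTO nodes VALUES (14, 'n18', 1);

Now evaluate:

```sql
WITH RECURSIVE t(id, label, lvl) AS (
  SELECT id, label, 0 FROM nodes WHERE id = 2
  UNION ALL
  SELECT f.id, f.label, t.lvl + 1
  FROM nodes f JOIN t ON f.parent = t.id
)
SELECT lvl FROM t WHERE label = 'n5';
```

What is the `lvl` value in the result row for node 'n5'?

Base: id=2 (n19) at lvl 0.
Iteration 1: rows with parent in {2} -> n8 (id 4, lvl 1), n31 (id 13, lvl 1).
Iteration 2: rows with parent in {4,13} -> n23 (id 7, lvl 2).
Iteration 3: rows with parent in {7} -> n9 (id 9, lvl 3), n7 (id 11, lvl 3).
Iteration 4: rows with parent in {9,11} -> n5 (id 12, lvl 4).
Iteration 5: no rows with parent in {12}; recursion stops.

4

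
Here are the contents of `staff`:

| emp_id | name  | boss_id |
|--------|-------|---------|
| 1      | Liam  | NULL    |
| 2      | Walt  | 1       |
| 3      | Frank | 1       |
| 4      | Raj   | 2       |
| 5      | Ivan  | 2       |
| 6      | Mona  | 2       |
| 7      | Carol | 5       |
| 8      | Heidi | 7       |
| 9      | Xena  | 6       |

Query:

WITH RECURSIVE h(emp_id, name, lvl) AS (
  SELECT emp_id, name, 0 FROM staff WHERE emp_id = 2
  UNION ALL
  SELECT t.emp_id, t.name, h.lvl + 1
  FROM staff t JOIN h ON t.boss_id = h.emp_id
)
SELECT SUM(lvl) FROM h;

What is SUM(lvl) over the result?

Base: emp_id=2 (Walt) at lvl 0.
Iteration 1: rows with boss_id in {2} -> Raj (id 4, lvl 1), Ivan (id 5, lvl 1), Mona (id 6, lvl 1).
Iteration 2: rows with boss_id in {4,5,6} -> Carol (id 7, lvl 2), Xena (id 9, lvl 2).
Iteration 3: rows with boss_id in {7,9} -> Heidi (id 8, lvl 3).
Iteration 4: no rows with boss_id in {8}; recursion stops.
SUM(lvl) = 0 + 1 + 1 + 1 + 2 + 2 + 3 = 10.

10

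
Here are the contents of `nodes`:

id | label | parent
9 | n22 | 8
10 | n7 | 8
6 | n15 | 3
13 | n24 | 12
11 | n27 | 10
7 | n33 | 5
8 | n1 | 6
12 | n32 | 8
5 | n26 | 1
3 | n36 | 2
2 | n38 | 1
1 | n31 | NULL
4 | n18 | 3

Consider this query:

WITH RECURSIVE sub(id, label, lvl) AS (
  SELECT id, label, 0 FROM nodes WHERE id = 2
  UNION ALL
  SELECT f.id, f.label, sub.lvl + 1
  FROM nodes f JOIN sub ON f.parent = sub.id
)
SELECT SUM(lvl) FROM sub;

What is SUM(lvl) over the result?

30

Base: id=2 (n38) at lvl 0.
Iteration 1: rows with parent in {2} -> n36 (id 3, lvl 1).
Iteration 2: rows with parent in {3} -> n18 (id 4, lvl 2), n15 (id 6, lvl 2).
Iteration 3: rows with parent in {4,6} -> n1 (id 8, lvl 3).
Iteration 4: rows with parent in {8} -> n22 (id 9, lvl 4), n7 (id 10, lvl 4), n32 (id 12, lvl 4).
Iteration 5: rows with parent in {9,10,12} -> n27 (id 11, lvl 5), n24 (id 13, lvl 5).
Iteration 6: no rows with parent in {11,13}; recursion stops.
SUM(lvl) = 0 + 1 + 2 + 2 + 3 + 4 + 4 + 4 + 5 + 5 = 30.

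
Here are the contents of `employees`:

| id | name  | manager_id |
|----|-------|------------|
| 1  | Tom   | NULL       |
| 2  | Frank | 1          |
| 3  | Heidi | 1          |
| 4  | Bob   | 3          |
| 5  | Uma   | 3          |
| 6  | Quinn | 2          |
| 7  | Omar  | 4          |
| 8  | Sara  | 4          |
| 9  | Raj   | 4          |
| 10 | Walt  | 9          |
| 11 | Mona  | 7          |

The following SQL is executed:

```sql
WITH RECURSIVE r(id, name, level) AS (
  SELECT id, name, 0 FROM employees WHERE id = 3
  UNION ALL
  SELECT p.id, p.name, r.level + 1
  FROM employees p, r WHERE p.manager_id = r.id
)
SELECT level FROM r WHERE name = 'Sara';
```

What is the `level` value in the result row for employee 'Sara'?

2

Base: id=3 (Heidi) at level 0.
Iteration 1: rows with manager_id in {3} -> Bob (id 4, level 1), Uma (id 5, level 1).
Iteration 2: rows with manager_id in {4,5} -> Omar (id 7, level 2), Sara (id 8, level 2), Raj (id 9, level 2).
Iteration 3: rows with manager_id in {7,8,9} -> Walt (id 10, level 3), Mona (id 11, level 3).
Iteration 4: no rows with manager_id in {10,11}; recursion stops.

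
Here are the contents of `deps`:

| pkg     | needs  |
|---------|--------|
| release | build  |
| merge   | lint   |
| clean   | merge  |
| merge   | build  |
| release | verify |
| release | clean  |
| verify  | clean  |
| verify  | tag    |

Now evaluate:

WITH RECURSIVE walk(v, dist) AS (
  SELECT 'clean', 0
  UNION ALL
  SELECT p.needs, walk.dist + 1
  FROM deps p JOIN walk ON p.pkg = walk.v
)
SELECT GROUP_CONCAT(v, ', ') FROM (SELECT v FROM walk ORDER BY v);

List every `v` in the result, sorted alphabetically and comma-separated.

build, clean, lint, merge

Base: (clean, dist=0).
Iteration 1: edges from {clean} -> (merge, dist=1).
Iteration 2: edges from {merge} -> (build, dist=2), (lint, dist=2).
Iteration 3: no outgoing edges from {build,lint}; recursion stops.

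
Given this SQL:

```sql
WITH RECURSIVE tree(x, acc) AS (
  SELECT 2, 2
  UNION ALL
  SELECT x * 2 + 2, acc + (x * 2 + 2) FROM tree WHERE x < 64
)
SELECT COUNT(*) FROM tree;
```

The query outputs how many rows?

6

Base: x=2, acc=2.
Iteration 1: 2 < 64 holds -> x = 2 * 2 + 2 = 6, acc = 2 + 6 = 8.
Iteration 2: 6 < 64 holds -> x = 6 * 2 + 2 = 14, acc = 8 + 14 = 22.
Iteration 3: 14 < 64 holds -> x = 14 * 2 + 2 = 30, acc = 22 + 30 = 52.
Iteration 4: 30 < 64 holds -> x = 30 * 2 + 2 = 62, acc = 52 + 62 = 114.
Iteration 5: 62 < 64 holds -> x = 62 * 2 + 2 = 126, acc = 114 + 126 = 240.
Iteration 6: 126 < 64 fails; recursion stops.
Total rows emitted: 6.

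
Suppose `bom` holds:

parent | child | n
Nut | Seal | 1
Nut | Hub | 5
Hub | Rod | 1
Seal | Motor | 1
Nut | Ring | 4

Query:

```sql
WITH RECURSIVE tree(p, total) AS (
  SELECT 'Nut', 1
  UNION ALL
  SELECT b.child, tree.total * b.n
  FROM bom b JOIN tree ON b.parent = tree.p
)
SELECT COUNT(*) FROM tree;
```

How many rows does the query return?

Base: (Nut, total=1).
Iteration 1: components of {Nut} -> Hub = 1*5 = 5, Ring = 1*4 = 4, Seal = 1*1 = 1.
Iteration 2: components of {Hub,Ring,Seal} -> Motor = 1*1 = 1, Rod = 5*1 = 5.
Iteration 3: no further components; recursion stops.
Total rows emitted: 6.

6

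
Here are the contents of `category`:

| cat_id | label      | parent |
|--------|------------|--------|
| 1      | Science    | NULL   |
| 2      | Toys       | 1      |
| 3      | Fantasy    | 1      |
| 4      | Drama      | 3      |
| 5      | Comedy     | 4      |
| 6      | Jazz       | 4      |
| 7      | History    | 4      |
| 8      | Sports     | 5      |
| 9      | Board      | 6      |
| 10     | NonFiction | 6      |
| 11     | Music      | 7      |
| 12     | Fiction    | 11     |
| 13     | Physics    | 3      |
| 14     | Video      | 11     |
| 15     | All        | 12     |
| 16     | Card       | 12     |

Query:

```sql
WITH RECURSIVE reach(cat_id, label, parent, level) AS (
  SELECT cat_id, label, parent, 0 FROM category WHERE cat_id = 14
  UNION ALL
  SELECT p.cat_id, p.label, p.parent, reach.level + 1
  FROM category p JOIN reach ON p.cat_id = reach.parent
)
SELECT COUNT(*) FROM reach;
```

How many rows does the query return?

6

Base: cat_id=14 (Video), parent=11, level 0.
Iteration 1: join on cat_id=11 -> Music (id 11, parent=7, level 1).
Iteration 2: join on cat_id=7 -> History (id 7, parent=4, level 2).
Iteration 3: join on cat_id=4 -> Drama (id 4, parent=3, level 3).
Iteration 4: join on cat_id=3 -> Fantasy (id 3, parent=1, level 4).
Iteration 5: join on cat_id=1 -> Science (id 1, parent=NULL, level 5).
Iteration 6: parent is NULL; no match; recursion stops.
Total rows emitted: 6.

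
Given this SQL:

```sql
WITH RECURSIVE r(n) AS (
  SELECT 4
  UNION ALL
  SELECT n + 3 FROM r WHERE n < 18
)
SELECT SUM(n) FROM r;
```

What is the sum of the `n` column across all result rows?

69

Base: n=4.
Iteration 1: 4 < 18 holds -> n = 4 + 3 = 7.
Iteration 2: 7 < 18 holds -> n = 7 + 3 = 10.
Iteration 3: 10 < 18 holds -> n = 10 + 3 = 13.
Iteration 4: 13 < 18 holds -> n = 13 + 3 = 16.
Iteration 5: 16 < 18 holds -> n = 16 + 3 = 19.
Iteration 6: 19 < 18 fails; recursion stops.
SUM(n) = 4 + 7 + 10 + 13 + 16 + 19 = 69.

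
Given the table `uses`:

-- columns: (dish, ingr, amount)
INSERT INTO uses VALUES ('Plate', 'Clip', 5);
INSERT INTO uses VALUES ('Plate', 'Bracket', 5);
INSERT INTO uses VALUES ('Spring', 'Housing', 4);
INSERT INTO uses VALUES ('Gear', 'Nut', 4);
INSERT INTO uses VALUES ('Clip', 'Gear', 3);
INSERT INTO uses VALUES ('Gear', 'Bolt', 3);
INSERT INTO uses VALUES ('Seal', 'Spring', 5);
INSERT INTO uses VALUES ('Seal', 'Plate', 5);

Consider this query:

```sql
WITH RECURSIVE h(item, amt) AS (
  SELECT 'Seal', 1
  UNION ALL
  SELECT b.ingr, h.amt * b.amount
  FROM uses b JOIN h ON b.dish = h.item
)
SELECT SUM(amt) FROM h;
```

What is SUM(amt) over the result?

Base: (Seal, amt=1).
Iteration 1: components of {Seal} -> Plate = 1*5 = 5, Spring = 1*5 = 5.
Iteration 2: components of {Plate,Spring} -> Bracket = 5*5 = 25, Clip = 5*5 = 25, Housing = 5*4 = 20.
Iteration 3: components of {Bracket,Clip,Housing} -> Gear = 25*3 = 75.
Iteration 4: components of {Gear} -> Bolt = 75*3 = 225, Nut = 75*4 = 300.
Iteration 5: no further components; recursion stops.
SUM(amt) = 1 + 5 + 5 + 25 + 25 + 20 + 75 + 300 + 225 = 681.

681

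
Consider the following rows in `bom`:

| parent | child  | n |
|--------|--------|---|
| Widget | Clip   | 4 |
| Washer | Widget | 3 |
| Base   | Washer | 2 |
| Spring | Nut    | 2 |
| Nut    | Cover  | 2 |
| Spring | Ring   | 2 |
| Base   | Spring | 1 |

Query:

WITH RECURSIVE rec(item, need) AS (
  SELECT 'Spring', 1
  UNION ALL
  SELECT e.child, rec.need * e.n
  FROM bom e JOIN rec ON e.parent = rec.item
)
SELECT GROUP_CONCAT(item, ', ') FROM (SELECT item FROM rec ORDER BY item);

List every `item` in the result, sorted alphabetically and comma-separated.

Cover, Nut, Ring, Spring

Base: (Spring, need=1).
Iteration 1: components of {Spring} -> Nut = 1*2 = 2, Ring = 1*2 = 2.
Iteration 2: components of {Nut,Ring} -> Cover = 2*2 = 4.
Iteration 3: no further components; recursion stops.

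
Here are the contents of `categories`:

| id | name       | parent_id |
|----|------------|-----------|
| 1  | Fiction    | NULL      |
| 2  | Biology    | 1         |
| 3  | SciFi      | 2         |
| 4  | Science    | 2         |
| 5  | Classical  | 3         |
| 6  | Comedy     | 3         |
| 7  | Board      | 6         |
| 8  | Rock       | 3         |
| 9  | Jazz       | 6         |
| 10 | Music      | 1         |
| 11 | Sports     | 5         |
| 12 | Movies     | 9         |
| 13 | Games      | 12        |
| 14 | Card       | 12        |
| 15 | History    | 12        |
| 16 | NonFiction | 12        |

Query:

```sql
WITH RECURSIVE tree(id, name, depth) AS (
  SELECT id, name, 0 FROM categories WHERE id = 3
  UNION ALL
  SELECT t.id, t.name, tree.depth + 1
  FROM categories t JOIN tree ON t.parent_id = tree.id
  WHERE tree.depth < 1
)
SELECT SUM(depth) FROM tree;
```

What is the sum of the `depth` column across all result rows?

Base: id=3 (SciFi) at depth 0.
Iteration 1: rows with parent_id in {3} -> Classical (id 5, depth 1), Comedy (id 6, depth 1), Rock (id 8, depth 1).
Iteration 2: depth < 1 fails for all current rows; recursion stops.
SUM(depth) = 0 + 1 + 1 + 1 = 3.

3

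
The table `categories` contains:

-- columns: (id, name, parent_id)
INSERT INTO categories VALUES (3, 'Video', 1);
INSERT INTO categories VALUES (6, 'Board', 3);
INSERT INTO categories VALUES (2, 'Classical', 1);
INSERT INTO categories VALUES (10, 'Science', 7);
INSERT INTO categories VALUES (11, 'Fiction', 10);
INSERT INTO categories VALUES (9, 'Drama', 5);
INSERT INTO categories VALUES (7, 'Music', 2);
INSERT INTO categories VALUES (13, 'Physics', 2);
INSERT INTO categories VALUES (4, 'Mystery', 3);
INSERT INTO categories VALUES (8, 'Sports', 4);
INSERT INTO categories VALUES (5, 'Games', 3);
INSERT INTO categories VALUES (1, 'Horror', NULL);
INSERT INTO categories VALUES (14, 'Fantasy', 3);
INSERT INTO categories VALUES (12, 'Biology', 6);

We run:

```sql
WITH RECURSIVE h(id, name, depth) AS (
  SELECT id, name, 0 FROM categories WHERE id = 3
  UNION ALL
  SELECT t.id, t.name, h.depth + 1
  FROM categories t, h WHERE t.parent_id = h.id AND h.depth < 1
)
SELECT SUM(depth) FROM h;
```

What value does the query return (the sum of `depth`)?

Base: id=3 (Video) at depth 0.
Iteration 1: rows with parent_id in {3} -> Mystery (id 4, depth 1), Games (id 5, depth 1), Board (id 6, depth 1), Fantasy (id 14, depth 1).
Iteration 2: depth < 1 fails for all current rows; recursion stops.
SUM(depth) = 0 + 1 + 1 + 1 + 1 = 4.

4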